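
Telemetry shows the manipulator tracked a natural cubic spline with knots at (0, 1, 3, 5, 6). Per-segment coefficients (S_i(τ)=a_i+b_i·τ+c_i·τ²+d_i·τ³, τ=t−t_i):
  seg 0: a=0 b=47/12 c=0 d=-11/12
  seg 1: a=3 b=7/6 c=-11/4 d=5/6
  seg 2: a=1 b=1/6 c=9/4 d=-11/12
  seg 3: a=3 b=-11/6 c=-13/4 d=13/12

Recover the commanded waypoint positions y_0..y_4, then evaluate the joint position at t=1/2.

y_0=0 y_1=3 y_2=1 y_3=3 y_4=-1
S(1/2) = 59/32

y_0 = S_0(0) = a_0 = 0
y_1 = S_1(0) = a_1 = 3
y_2 = S_2(0) = a_2 = 1
y_3 = S_3(0) = a_3 = 3
y_4 = S_3(1) = -1
t_q=1/2 is in segment 0 (τ=1/2); S_0(τ)=59/32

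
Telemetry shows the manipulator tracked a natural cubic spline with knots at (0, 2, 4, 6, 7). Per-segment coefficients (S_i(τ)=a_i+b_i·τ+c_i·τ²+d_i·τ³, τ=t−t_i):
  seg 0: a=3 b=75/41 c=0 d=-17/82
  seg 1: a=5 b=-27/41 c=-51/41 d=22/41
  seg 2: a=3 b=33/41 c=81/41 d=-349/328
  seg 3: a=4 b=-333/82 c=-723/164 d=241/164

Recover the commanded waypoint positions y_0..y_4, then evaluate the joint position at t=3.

y_0=3 y_1=5 y_2=3 y_3=4 y_4=-3
S(3) = 149/41

y_0 = S_0(0) = a_0 = 3
y_1 = S_1(0) = a_1 = 5
y_2 = S_2(0) = a_2 = 3
y_3 = S_3(0) = a_3 = 4
y_4 = S_3(1) = -3
t_q=3 is in segment 1 (τ=1); S_1(τ)=149/41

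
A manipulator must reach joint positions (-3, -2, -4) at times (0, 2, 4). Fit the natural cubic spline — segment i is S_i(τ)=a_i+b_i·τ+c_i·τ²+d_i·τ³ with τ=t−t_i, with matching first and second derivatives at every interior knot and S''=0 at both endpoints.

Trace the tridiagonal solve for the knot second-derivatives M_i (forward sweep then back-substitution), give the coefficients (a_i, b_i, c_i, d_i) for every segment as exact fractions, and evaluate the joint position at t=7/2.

Δ: Δ0=1/2, Δ1=-1
row 1: diag=8, rhs=-9; c'=1/4, d'=-9/8
back: M1=-9/8
M: M0=0, M1=-9/8, M2=0
seg 0: a=-3, c=M0/2=0, d=(M1−M0)/(6·2)=-3/32, b=Δ0−h0·(2M0+M1)/6=7/8
seg 1: a=-2, c=M1/2=-9/16, d=(M2−M1)/(6·2)=3/32, b=Δ1−h1·(2M1+M2)/6=-1/4
t_q=7/2 → seg 1, τ=3/2; S=-2+-1/4·τ+-9/16·τ²+3/32·τ³=-851/256

  seg 0: a=-3 b=7/8 c=0 d=-3/32
  seg 1: a=-2 b=-1/4 c=-9/16 d=3/32
S(7/2) = -851/256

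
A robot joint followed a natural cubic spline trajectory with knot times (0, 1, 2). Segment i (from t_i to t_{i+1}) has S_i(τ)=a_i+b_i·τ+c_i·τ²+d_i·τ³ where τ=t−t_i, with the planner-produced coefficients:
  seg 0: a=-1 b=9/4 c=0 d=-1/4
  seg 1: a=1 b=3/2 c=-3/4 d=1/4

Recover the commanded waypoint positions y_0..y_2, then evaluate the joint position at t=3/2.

y_0=-1 y_1=1 y_2=2
S(3/2) = 51/32

y_0 = S_0(0) = a_0 = -1
y_1 = S_1(0) = a_1 = 1
y_2 = S_1(1) = 2
t_q=3/2 is in segment 1 (τ=1/2); S_1(τ)=51/32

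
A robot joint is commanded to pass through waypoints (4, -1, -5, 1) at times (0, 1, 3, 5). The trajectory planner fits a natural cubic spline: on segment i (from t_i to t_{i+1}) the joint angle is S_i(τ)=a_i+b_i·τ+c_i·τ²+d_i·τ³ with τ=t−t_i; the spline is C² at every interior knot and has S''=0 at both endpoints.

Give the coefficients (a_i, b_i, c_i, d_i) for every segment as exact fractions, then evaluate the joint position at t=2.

  seg 0: a=4 b=-117/22 c=0 d=7/22
  seg 1: a=-1 b=-48/11 c=21/22 d=5/44
  seg 2: a=-5 b=9/11 c=18/11 d=-3/11
S(2) = -189/44

Δ: Δ0=-5, Δ1=-2, Δ2=3
row 1: diag=6, rhs=18; c'=1/3, d'=3
row 2: denom=8−2·1/3=22/3; d'=(30−2·3)/(22/3)=36/11
back: M2=36/11
back: M1=3−1/3·36/11=21/11
M: M0=0, M1=21/11, M2=36/11, M3=0
seg 0: a=4, c=M0/2=0, d=(M1−M0)/(6·1)=7/22, b=Δ0−h0·(2M0+M1)/6=-117/22
seg 1: a=-1, c=M1/2=21/22, d=(M2−M1)/(6·2)=5/44, b=Δ1−h1·(2M1+M2)/6=-48/11
seg 2: a=-5, c=M2/2=18/11, d=(M3−M2)/(6·2)=-3/11, b=Δ2−h2·(2M2+M3)/6=9/11
t_q=2 → seg 1, τ=1; S=-1+-48/11·τ+21/22·τ²+5/44·τ³=-189/44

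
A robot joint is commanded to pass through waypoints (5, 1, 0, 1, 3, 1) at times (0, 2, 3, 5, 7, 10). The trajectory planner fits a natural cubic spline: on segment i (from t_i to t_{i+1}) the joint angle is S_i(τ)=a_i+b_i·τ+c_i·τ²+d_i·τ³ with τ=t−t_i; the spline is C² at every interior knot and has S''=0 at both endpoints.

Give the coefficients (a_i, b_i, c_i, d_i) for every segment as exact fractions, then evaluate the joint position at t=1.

  seg 0: a=5 b=-4108/1815 c=0 d=239/3630
  seg 1: a=1 b=-2674/1815 c=239/605 d=142/1815
  seg 2: a=0 b=-74/165 c=381/605 d=-1129/14520
  seg 3: a=1 b=4129/3630 c=79/484 d=-421/3630
  seg 4: a=3 b=1447/3630 c=-1289/2420 d=1289/21780
S(1) = 3391/1210

Δ: Δ0=-2, Δ1=-1, Δ2=1/2, Δ3=1, Δ4=-2/3
row 1: diag=6, rhs=6; c'=1/6, d'=1
row 2: denom=6−1·1/6=35/6; d'=(9−1·1)/(35/6)=48/35
row 3: denom=8−2·12/35=256/35; d'=(3−2·48/35)/(256/35)=9/256
row 4: denom=10−2·35/128=605/64; d'=(-10−2·9/256)/(605/64)=-1289/1210
back: M4=-1289/1210
back: M3=9/256−35/128·-1289/1210=79/242
back: M2=48/35−12/35·79/242=762/605
back: M1=1−1/6·762/605=478/605
M: M0=0, M1=478/605, M2=762/605, M3=79/242, M4=-1289/1210, M5=0
seg 0: a=5, c=M0/2=0, d=(M1−M0)/(6·2)=239/3630, b=Δ0−h0·(2M0+M1)/6=-4108/1815
seg 1: a=1, c=M1/2=239/605, d=(M2−M1)/(6·1)=142/1815, b=Δ1−h1·(2M1+M2)/6=-2674/1815
seg 2: a=0, c=M2/2=381/605, d=(M3−M2)/(6·2)=-1129/14520, b=Δ2−h2·(2M2+M3)/6=-74/165
seg 3: a=1, c=M3/2=79/484, d=(M4−M3)/(6·2)=-421/3630, b=Δ3−h3·(2M3+M4)/6=4129/3630
seg 4: a=3, c=M4/2=-1289/2420, d=(M5−M4)/(6·3)=1289/21780, b=Δ4−h4·(2M4+M5)/6=1447/3630
t_q=1 → seg 0, τ=1; S=5+-4108/1815·τ+0·τ²+239/3630·τ³=3391/1210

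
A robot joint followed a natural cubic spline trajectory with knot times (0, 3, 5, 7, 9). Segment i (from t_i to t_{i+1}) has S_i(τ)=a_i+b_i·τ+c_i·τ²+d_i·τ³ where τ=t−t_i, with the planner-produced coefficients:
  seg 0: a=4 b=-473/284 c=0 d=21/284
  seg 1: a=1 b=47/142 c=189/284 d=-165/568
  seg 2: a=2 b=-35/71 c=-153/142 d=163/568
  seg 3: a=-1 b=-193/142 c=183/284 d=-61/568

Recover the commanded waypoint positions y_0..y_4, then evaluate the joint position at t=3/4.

y_0=4 y_1=1 y_2=2 y_3=-1 y_4=-2
S(3/4) = 50567/18176

y_0 = S_0(0) = a_0 = 4
y_1 = S_1(0) = a_1 = 1
y_2 = S_2(0) = a_2 = 2
y_3 = S_3(0) = a_3 = -1
y_4 = S_3(2) = -2
t_q=3/4 is in segment 0 (τ=3/4); S_0(τ)=50567/18176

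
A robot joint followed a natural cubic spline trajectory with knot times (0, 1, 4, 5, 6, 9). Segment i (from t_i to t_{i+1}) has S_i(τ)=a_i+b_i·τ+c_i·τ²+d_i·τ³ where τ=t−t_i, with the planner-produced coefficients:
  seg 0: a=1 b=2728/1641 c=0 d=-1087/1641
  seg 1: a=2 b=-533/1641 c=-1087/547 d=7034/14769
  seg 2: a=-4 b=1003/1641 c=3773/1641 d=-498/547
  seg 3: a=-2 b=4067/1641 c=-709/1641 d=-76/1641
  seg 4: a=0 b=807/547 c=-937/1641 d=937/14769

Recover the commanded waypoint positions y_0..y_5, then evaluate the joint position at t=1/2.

y_0=1 y_1=2 y_2=-4 y_3=-2 y_4=0 y_5=1
S(1/2) = 7651/4376

y_0 = S_0(0) = a_0 = 1
y_1 = S_1(0) = a_1 = 2
y_2 = S_2(0) = a_2 = -4
y_3 = S_3(0) = a_3 = -2
y_4 = S_4(0) = a_4 = 0
y_5 = S_4(3) = 1
t_q=1/2 is in segment 0 (τ=1/2); S_0(τ)=7651/4376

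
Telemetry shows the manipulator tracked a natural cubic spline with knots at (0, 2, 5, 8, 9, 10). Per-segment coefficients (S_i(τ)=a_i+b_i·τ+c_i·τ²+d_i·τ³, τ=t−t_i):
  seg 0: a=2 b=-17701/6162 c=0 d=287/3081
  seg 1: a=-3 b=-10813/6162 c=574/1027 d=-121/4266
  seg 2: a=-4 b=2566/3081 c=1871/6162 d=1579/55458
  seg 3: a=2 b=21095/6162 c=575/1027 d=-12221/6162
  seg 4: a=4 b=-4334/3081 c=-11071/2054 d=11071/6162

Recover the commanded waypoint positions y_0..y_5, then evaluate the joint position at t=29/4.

y_0=2 y_1=-3 y_2=-4 y_3=2 y_4=4 y_5=-1
S(29/4) = -34787/131456

y_0 = S_0(0) = a_0 = 2
y_1 = S_1(0) = a_1 = -3
y_2 = S_2(0) = a_2 = -4
y_3 = S_3(0) = a_3 = 2
y_4 = S_4(0) = a_4 = 4
y_5 = S_4(1) = -1
t_q=29/4 is in segment 2 (τ=9/4); S_2(τ)=-34787/131456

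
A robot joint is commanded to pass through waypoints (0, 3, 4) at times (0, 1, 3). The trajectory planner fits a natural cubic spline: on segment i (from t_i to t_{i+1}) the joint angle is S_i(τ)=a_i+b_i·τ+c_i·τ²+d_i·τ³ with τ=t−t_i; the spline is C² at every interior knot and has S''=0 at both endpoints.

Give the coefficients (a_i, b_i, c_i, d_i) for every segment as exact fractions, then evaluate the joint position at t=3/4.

  seg 0: a=0 b=41/12 c=0 d=-5/12
  seg 1: a=3 b=13/6 c=-5/4 d=5/24
S(3/4) = 611/256

Δ: Δ0=3, Δ1=1/2
row 1: diag=6, rhs=-15; c'=1/3, d'=-5/2
back: M1=-5/2
M: M0=0, M1=-5/2, M2=0
seg 0: a=0, c=M0/2=0, d=(M1−M0)/(6·1)=-5/12, b=Δ0−h0·(2M0+M1)/6=41/12
seg 1: a=3, c=M1/2=-5/4, d=(M2−M1)/(6·2)=5/24, b=Δ1−h1·(2M1+M2)/6=13/6
t_q=3/4 → seg 0, τ=3/4; S=0+41/12·τ+0·τ²+-5/12·τ³=611/256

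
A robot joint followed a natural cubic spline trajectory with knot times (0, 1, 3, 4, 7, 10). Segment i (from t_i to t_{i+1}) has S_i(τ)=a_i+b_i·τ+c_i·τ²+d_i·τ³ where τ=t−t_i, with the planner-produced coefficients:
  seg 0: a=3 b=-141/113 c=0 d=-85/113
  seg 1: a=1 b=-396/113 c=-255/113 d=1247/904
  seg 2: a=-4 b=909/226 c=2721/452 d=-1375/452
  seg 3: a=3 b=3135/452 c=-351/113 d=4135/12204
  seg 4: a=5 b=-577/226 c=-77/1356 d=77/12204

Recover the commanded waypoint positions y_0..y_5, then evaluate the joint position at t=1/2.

y_0 = S_0(0) = a_0 = 3
y_1 = S_1(0) = a_1 = 1
y_2 = S_2(0) = a_2 = -4
y_3 = S_3(0) = a_3 = 3
y_4 = S_4(0) = a_4 = 5
y_5 = S_4(3) = -3
t_q=1/2 is in segment 0 (τ=1/2); S_0(τ)=2063/904

y_0=3 y_1=1 y_2=-4 y_3=3 y_4=5 y_5=-3
S(1/2) = 2063/904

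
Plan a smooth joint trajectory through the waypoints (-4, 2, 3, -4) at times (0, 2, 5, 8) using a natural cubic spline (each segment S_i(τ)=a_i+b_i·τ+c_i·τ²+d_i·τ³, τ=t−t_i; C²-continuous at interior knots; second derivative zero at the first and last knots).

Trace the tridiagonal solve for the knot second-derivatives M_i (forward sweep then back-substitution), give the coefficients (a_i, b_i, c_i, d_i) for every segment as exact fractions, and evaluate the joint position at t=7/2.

Δ: Δ0=3, Δ1=1/3, Δ2=-7/3
row 1: diag=10, rhs=-16; c'=3/10, d'=-8/5
row 2: denom=12−3·3/10=111/10; d'=(-16−3·-8/5)/(111/10)=-112/111
back: M2=-112/111
back: M1=-8/5−3/10·-112/111=-48/37
M: M0=0, M1=-48/37, M2=-112/111, M3=0
seg 0: a=-4, c=M0/2=0, d=(M1−M0)/(6·2)=-4/37, b=Δ0−h0·(2M0+M1)/6=127/37
seg 1: a=2, c=M1/2=-24/37, d=(M2−M1)/(6·3)=16/999, b=Δ1−h1·(2M1+M2)/6=79/37
seg 2: a=3, c=M2/2=-56/111, d=(M3−M2)/(6·3)=56/999, b=Δ2−h2·(2M2+M3)/6=-49/37
t_q=7/2 → seg 1, τ=3/2; S=2+79/37·τ+-24/37·τ²+16/999·τ³=281/74

  seg 0: a=-4 b=127/37 c=0 d=-4/37
  seg 1: a=2 b=79/37 c=-24/37 d=16/999
  seg 2: a=3 b=-49/37 c=-56/111 d=56/999
S(7/2) = 281/74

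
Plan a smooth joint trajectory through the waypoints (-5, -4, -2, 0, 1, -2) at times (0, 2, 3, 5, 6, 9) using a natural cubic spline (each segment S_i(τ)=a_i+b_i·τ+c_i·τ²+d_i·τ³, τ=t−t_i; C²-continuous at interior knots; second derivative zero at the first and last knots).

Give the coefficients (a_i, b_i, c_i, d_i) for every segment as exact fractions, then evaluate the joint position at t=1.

  seg 0: a=-5 b=-251/2906 c=0 d=213/1453
  seg 1: a=-4 b=4861/2906 c=1278/1453 d=-1605/2906
  seg 2: a=-2 b=2579/1453 c=-2259/2906 d=1133/5812
  seg 3: a=0 b=1460/1453 c=570/1453 d=-577/1453
  seg 4: a=1 b=869/1453 c=-1161/1453 d=129/1453
S(1) = -14355/2906

Δ: Δ0=1/2, Δ1=2, Δ2=1, Δ3=1, Δ4=-1
row 1: diag=6, rhs=9; c'=1/6, d'=3/2
row 2: denom=6−1·1/6=35/6; d'=(-6−1·3/2)/(35/6)=-9/7
row 3: denom=6−2·12/35=186/35; d'=(0−2·-9/7)/(186/35)=15/31
row 4: denom=8−1·35/186=1453/186; d'=(-12−1·15/31)/(1453/186)=-2322/1453
back: M4=-2322/1453
back: M3=15/31−35/186·-2322/1453=1140/1453
back: M2=-9/7−12/35·1140/1453=-2259/1453
back: M1=3/2−1/6·-2259/1453=2556/1453
M: M0=0, M1=2556/1453, M2=-2259/1453, M3=1140/1453, M4=-2322/1453, M5=0
seg 0: a=-5, c=M0/2=0, d=(M1−M0)/(6·2)=213/1453, b=Δ0−h0·(2M0+M1)/6=-251/2906
seg 1: a=-4, c=M1/2=1278/1453, d=(M2−M1)/(6·1)=-1605/2906, b=Δ1−h1·(2M1+M2)/6=4861/2906
seg 2: a=-2, c=M2/2=-2259/2906, d=(M3−M2)/(6·2)=1133/5812, b=Δ2−h2·(2M2+M3)/6=2579/1453
seg 3: a=0, c=M3/2=570/1453, d=(M4−M3)/(6·1)=-577/1453, b=Δ3−h3·(2M3+M4)/6=1460/1453
seg 4: a=1, c=M4/2=-1161/1453, d=(M5−M4)/(6·3)=129/1453, b=Δ4−h4·(2M4+M5)/6=869/1453
t_q=1 → seg 0, τ=1; S=-5+-251/2906·τ+0·τ²+213/1453·τ³=-14355/2906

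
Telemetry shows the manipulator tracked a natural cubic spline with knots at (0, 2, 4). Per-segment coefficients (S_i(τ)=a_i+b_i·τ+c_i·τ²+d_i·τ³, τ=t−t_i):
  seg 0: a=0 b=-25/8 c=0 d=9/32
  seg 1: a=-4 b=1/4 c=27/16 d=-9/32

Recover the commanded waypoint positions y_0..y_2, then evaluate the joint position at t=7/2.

y_0 = S_0(0) = a_0 = 0
y_1 = S_1(0) = a_1 = -4
y_2 = S_1(2) = 1
t_q=7/2 is in segment 1 (τ=3/2); S_1(τ)=-199/256

y_0=0 y_1=-4 y_2=1
S(7/2) = -199/256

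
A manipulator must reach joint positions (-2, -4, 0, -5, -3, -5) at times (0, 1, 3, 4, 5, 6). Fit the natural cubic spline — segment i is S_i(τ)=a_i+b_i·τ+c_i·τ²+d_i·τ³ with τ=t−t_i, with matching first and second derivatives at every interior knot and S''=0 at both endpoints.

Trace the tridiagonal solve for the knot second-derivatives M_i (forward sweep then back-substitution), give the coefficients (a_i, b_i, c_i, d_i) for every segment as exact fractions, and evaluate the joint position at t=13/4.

  seg 0: a=-2 b=-255/76 c=0 d=103/76
  seg 1: a=-4 b=27/38 c=309/76 d=-65/38
  seg 2: a=0 b=-135/38 c=-471/76 d=19/4
  seg 3: a=-5 b=-129/76 c=153/19 d=-331/76
  seg 4: a=-3 b=51/38 c=-381/76 d=127/76
S(13/4) = -5843/4864

Δ: Δ0=-2, Δ1=2, Δ2=-5, Δ3=2, Δ4=-2
row 1: diag=6, rhs=24; c'=1/3, d'=4
row 2: denom=6−2·1/3=16/3; d'=(-42−2·4)/(16/3)=-75/8
row 3: denom=4−1·3/16=61/16; d'=(42−1·-75/8)/(61/16)=822/61
row 4: denom=4−1·16/61=228/61; d'=(-24−1·822/61)/(228/61)=-381/38
back: M4=-381/38
back: M3=822/61−16/61·-381/38=306/19
back: M2=-75/8−3/16·306/19=-471/38
back: M1=4−1/3·-471/38=309/38
M: M0=0, M1=309/38, M2=-471/38, M3=306/19, M4=-381/38, M5=0
seg 0: a=-2, c=M0/2=0, d=(M1−M0)/(6·1)=103/76, b=Δ0−h0·(2M0+M1)/6=-255/76
seg 1: a=-4, c=M1/2=309/76, d=(M2−M1)/(6·2)=-65/38, b=Δ1−h1·(2M1+M2)/6=27/38
seg 2: a=0, c=M2/2=-471/76, d=(M3−M2)/(6·1)=19/4, b=Δ2−h2·(2M2+M3)/6=-135/38
seg 3: a=-5, c=M3/2=153/19, d=(M4−M3)/(6·1)=-331/76, b=Δ3−h3·(2M3+M4)/6=-129/76
seg 4: a=-3, c=M4/2=-381/76, d=(M5−M4)/(6·1)=127/76, b=Δ4−h4·(2M4+M5)/6=51/38
t_q=13/4 → seg 2, τ=1/4; S=0+-135/38·τ+-471/76·τ²+19/4·τ³=-5843/4864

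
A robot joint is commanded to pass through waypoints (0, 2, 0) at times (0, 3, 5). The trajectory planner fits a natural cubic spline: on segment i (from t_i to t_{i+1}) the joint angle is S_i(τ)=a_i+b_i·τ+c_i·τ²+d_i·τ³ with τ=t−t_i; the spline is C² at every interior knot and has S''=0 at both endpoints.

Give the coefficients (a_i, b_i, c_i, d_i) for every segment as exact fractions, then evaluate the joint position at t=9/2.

Δ: Δ0=2/3, Δ1=-1
row 1: diag=10, rhs=-10; c'=1/5, d'=-1
back: M1=-1
M: M0=0, M1=-1, M2=0
seg 0: a=0, c=M0/2=0, d=(M1−M0)/(6·3)=-1/18, b=Δ0−h0·(2M0+M1)/6=7/6
seg 1: a=2, c=M1/2=-1/2, d=(M2−M1)/(6·2)=1/12, b=Δ1−h1·(2M1+M2)/6=-1/3
t_q=9/2 → seg 1, τ=3/2; S=2+-1/3·τ+-1/2·τ²+1/12·τ³=21/32

  seg 0: a=0 b=7/6 c=0 d=-1/18
  seg 1: a=2 b=-1/3 c=-1/2 d=1/12
S(9/2) = 21/32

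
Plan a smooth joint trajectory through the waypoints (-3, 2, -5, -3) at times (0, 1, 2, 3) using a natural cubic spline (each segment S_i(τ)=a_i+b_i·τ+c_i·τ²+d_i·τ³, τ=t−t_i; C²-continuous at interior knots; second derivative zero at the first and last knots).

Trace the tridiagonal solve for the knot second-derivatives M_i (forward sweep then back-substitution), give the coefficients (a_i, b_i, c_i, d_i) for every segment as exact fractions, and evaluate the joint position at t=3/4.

  seg 0: a=-3 b=44/5 c=0 d=-19/5
  seg 1: a=2 b=-13/5 c=-57/5 d=7
  seg 2: a=-5 b=-22/5 c=48/5 d=-16/5
S(3/4) = 639/320

Δ: Δ0=5, Δ1=-7, Δ2=2
row 1: diag=4, rhs=-72; c'=1/4, d'=-18
row 2: denom=4−1·1/4=15/4; d'=(54−1·-18)/(15/4)=96/5
back: M2=96/5
back: M1=-18−1/4·96/5=-114/5
M: M0=0, M1=-114/5, M2=96/5, M3=0
seg 0: a=-3, c=M0/2=0, d=(M1−M0)/(6·1)=-19/5, b=Δ0−h0·(2M0+M1)/6=44/5
seg 1: a=2, c=M1/2=-57/5, d=(M2−M1)/(6·1)=7, b=Δ1−h1·(2M1+M2)/6=-13/5
seg 2: a=-5, c=M2/2=48/5, d=(M3−M2)/(6·1)=-16/5, b=Δ2−h2·(2M2+M3)/6=-22/5
t_q=3/4 → seg 0, τ=3/4; S=-3+44/5·τ+0·τ²+-19/5·τ³=639/320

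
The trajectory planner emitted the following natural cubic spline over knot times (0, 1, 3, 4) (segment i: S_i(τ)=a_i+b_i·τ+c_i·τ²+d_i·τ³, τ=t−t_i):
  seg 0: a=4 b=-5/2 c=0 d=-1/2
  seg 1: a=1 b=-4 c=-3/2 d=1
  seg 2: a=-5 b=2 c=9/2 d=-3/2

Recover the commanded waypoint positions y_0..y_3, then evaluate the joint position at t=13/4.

y_0=4 y_1=1 y_2=-5 y_3=0
S(13/4) = -543/128

y_0 = S_0(0) = a_0 = 4
y_1 = S_1(0) = a_1 = 1
y_2 = S_2(0) = a_2 = -5
y_3 = S_2(1) = 0
t_q=13/4 is in segment 2 (τ=1/4); S_2(τ)=-543/128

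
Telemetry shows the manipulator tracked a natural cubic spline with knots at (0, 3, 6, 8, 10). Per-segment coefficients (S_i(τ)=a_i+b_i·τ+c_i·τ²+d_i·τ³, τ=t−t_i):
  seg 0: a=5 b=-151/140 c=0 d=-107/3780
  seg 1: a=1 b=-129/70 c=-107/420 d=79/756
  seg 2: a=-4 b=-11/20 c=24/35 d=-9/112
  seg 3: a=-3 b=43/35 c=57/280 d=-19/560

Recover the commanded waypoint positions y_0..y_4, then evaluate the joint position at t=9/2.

y_0 = S_0(0) = a_0 = 5
y_1 = S_1(0) = a_1 = 1
y_2 = S_2(0) = a_2 = -4
y_3 = S_3(0) = a_3 = -3
y_4 = S_3(2) = 0
t_q=9/2 is in segment 1 (τ=3/2); S_1(τ)=-2223/1120

y_0=5 y_1=1 y_2=-4 y_3=-3 y_4=0
S(9/2) = -2223/1120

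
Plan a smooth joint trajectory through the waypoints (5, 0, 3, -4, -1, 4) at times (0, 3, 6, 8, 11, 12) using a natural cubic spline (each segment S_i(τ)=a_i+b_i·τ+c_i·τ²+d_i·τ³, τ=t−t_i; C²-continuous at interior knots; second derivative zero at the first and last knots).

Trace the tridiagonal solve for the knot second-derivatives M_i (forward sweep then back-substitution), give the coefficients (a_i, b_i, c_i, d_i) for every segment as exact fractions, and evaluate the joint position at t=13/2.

  seg 0: a=5 b=-4717/1666 c=0 d=5821/44982
  seg 1: a=0 b=552/833 c=5821/4998 d=-1753/4998
  seg 2: a=3 b=-433/238 c=-4978/2499 d=1439/2499
  seg 3: a=-4 b=-14381/4998 c=3656/2499 d=-2557/44982
  seg 4: a=-1 b=10910/2499 c=1585/1666 d=-1585/4998
S(13/2) = 11091/6664

Δ: Δ0=-5/3, Δ1=1, Δ2=-7/2, Δ3=1, Δ4=5
row 1: diag=12, rhs=16; c'=1/4, d'=4/3
row 2: denom=10−3·1/4=37/4; d'=(-27−3·4/3)/(37/4)=-124/37
row 3: denom=10−2·8/37=354/37; d'=(27−2·-124/37)/(354/37)=1247/354
row 4: denom=8−3·37/118=833/118; d'=(24−3·1247/354)/(833/118)=1585/833
back: M4=1585/833
back: M3=1247/354−37/118·1585/833=7312/2499
back: M2=-124/37−8/37·7312/2499=-9956/2499
back: M1=4/3−1/4·-9956/2499=5821/2499
M: M0=0, M1=5821/2499, M2=-9956/2499, M3=7312/2499, M4=1585/833, M5=0
seg 0: a=5, c=M0/2=0, d=(M1−M0)/(6·3)=5821/44982, b=Δ0−h0·(2M0+M1)/6=-4717/1666
seg 1: a=0, c=M1/2=5821/4998, d=(M2−M1)/(6·3)=-1753/4998, b=Δ1−h1·(2M1+M2)/6=552/833
seg 2: a=3, c=M2/2=-4978/2499, d=(M3−M2)/(6·2)=1439/2499, b=Δ2−h2·(2M2+M3)/6=-433/238
seg 3: a=-4, c=M3/2=3656/2499, d=(M4−M3)/(6·3)=-2557/44982, b=Δ3−h3·(2M3+M4)/6=-14381/4998
seg 4: a=-1, c=M4/2=1585/1666, d=(M5−M4)/(6·1)=-1585/4998, b=Δ4−h4·(2M4+M5)/6=10910/2499
t_q=13/2 → seg 2, τ=1/2; S=3+-433/238·τ+-4978/2499·τ²+1439/2499·τ³=11091/6664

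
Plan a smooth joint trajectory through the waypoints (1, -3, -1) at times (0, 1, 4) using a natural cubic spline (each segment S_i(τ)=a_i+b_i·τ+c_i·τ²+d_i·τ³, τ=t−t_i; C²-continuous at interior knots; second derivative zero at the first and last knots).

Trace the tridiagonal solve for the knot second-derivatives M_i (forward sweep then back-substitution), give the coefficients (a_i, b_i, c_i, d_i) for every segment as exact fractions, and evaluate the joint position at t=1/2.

Δ: Δ0=-4, Δ1=2/3
row 1: diag=8, rhs=28; c'=3/8, d'=7/2
back: M1=7/2
M: M0=0, M1=7/2, M2=0
seg 0: a=1, c=M0/2=0, d=(M1−M0)/(6·1)=7/12, b=Δ0−h0·(2M0+M1)/6=-55/12
seg 1: a=-3, c=M1/2=7/4, d=(M2−M1)/(6·3)=-7/36, b=Δ1−h1·(2M1+M2)/6=-17/6
t_q=1/2 → seg 0, τ=1/2; S=1+-55/12·τ+0·τ²+7/12·τ³=-39/32

  seg 0: a=1 b=-55/12 c=0 d=7/12
  seg 1: a=-3 b=-17/6 c=7/4 d=-7/36
S(1/2) = -39/32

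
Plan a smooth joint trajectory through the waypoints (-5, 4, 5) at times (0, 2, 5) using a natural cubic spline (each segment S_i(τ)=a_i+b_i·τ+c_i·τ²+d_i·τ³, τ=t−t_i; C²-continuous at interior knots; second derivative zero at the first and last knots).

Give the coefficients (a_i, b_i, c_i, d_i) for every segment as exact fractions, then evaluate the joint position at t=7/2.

Δ: Δ0=9/2, Δ1=1/3
row 1: diag=10, rhs=-25; c'=3/10, d'=-5/2
back: M1=-5/2
M: M0=0, M1=-5/2, M2=0
seg 0: a=-5, c=M0/2=0, d=(M1−M0)/(6·2)=-5/24, b=Δ0−h0·(2M0+M1)/6=16/3
seg 1: a=4, c=M1/2=-5/4, d=(M2−M1)/(6·3)=5/36, b=Δ1−h1·(2M1+M2)/6=17/6
t_q=7/2 → seg 1, τ=3/2; S=4+17/6·τ+-5/4·τ²+5/36·τ³=189/32

  seg 0: a=-5 b=16/3 c=0 d=-5/24
  seg 1: a=4 b=17/6 c=-5/4 d=5/36
S(7/2) = 189/32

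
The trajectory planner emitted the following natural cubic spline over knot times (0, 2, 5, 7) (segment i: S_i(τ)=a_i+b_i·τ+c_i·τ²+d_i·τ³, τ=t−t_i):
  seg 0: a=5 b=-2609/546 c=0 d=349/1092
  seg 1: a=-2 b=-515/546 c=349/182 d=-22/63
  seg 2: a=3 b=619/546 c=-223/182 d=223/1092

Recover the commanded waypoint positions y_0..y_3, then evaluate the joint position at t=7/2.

y_0=5 y_1=-2 y_2=3 y_3=2
S(7/2) = -29/104

y_0 = S_0(0) = a_0 = 5
y_1 = S_1(0) = a_1 = -2
y_2 = S_2(0) = a_2 = 3
y_3 = S_2(2) = 2
t_q=7/2 is in segment 1 (τ=3/2); S_1(τ)=-29/104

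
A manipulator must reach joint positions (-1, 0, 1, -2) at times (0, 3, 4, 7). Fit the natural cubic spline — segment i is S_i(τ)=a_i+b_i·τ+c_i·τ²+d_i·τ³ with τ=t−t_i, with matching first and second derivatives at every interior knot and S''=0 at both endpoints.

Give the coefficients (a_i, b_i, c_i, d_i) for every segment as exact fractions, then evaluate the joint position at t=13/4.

Δ: Δ0=1/3, Δ1=1, Δ2=-1
row 1: diag=8, rhs=4; c'=1/8, d'=1/2
row 2: denom=8−1·1/8=63/8; d'=(-12−1·1/2)/(63/8)=-100/63
back: M2=-100/63
back: M1=1/2−1/8·-100/63=44/63
M: M0=0, M1=44/63, M2=-100/63, M3=0
seg 0: a=-1, c=M0/2=0, d=(M1−M0)/(6·3)=22/567, b=Δ0−h0·(2M0+M1)/6=-1/63
seg 1: a=0, c=M1/2=22/63, d=(M2−M1)/(6·1)=-8/21, b=Δ1−h1·(2M1+M2)/6=65/63
seg 2: a=1, c=M2/2=-50/63, d=(M3−M2)/(6·3)=50/567, b=Δ2−h2·(2M2+M3)/6=37/63
t_q=13/4 → seg 1, τ=1/4; S=0+65/63·τ+22/63·τ²+-8/21·τ³=23/84

  seg 0: a=-1 b=-1/63 c=0 d=22/567
  seg 1: a=0 b=65/63 c=22/63 d=-8/21
  seg 2: a=1 b=37/63 c=-50/63 d=50/567
S(13/4) = 23/84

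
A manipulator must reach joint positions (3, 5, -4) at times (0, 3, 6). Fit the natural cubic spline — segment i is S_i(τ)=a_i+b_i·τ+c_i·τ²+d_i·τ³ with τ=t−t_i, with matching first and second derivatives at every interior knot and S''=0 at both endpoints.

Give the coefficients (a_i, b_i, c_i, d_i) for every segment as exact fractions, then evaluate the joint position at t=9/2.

Δ: Δ0=2/3, Δ1=-3
row 1: diag=12, rhs=-22; c'=1/4, d'=-11/6
back: M1=-11/6
M: M0=0, M1=-11/6, M2=0
seg 0: a=3, c=M0/2=0, d=(M1−M0)/(6·3)=-11/108, b=Δ0−h0·(2M0+M1)/6=19/12
seg 1: a=5, c=M1/2=-11/12, d=(M2−M1)/(6·3)=11/108, b=Δ1−h1·(2M1+M2)/6=-7/6
t_q=9/2 → seg 1, τ=3/2; S=5+-7/6·τ+-11/12·τ²+11/108·τ³=49/32

  seg 0: a=3 b=19/12 c=0 d=-11/108
  seg 1: a=5 b=-7/6 c=-11/12 d=11/108
S(9/2) = 49/32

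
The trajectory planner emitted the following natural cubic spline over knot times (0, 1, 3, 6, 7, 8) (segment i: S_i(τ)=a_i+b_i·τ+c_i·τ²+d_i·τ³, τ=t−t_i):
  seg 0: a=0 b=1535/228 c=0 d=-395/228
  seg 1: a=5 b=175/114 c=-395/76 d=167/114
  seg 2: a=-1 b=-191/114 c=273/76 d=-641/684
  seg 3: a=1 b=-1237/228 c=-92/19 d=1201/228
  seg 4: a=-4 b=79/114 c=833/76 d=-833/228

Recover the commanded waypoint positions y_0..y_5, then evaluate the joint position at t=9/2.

y_0=0 y_1=5 y_2=-1 y_3=1 y_4=-4 y_5=4
S(9/2) = 45/32

y_0 = S_0(0) = a_0 = 0
y_1 = S_1(0) = a_1 = 5
y_2 = S_2(0) = a_2 = -1
y_3 = S_3(0) = a_3 = 1
y_4 = S_4(0) = a_4 = -4
y_5 = S_4(1) = 4
t_q=9/2 is in segment 2 (τ=3/2); S_2(τ)=45/32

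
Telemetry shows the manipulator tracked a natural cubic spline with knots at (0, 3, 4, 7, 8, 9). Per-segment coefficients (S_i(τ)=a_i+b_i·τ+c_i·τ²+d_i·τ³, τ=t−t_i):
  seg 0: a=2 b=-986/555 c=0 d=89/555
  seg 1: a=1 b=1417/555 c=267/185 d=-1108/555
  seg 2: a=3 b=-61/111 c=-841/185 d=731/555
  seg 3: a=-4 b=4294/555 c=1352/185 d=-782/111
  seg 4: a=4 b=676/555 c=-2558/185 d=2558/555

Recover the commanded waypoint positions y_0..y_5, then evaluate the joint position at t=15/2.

y_0 = S_0(0) = a_0 = 2
y_1 = S_1(0) = a_1 = 1
y_2 = S_2(0) = a_2 = 3
y_3 = S_3(0) = a_3 = -4
y_4 = S_4(0) = a_4 = 4
y_5 = S_4(1) = -4
t_q=15/2 is in segment 3 (τ=1/2); S_3(τ)=603/740

y_0=2 y_1=1 y_2=3 y_3=-4 y_4=4 y_5=-4
S(15/2) = 603/740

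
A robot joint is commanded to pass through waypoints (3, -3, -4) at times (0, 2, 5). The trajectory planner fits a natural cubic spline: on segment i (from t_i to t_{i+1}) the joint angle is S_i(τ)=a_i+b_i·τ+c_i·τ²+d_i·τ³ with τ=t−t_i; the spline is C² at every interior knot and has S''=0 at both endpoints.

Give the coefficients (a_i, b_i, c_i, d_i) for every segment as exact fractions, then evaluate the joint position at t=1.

Δ: Δ0=-3, Δ1=-1/3
row 1: diag=10, rhs=16; c'=3/10, d'=8/5
back: M1=8/5
M: M0=0, M1=8/5, M2=0
seg 0: a=3, c=M0/2=0, d=(M1−M0)/(6·2)=2/15, b=Δ0−h0·(2M0+M1)/6=-53/15
seg 1: a=-3, c=M1/2=4/5, d=(M2−M1)/(6·3)=-4/45, b=Δ1−h1·(2M1+M2)/6=-29/15
t_q=1 → seg 0, τ=1; S=3+-53/15·τ+0·τ²+2/15·τ³=-2/5

  seg 0: a=3 b=-53/15 c=0 d=2/15
  seg 1: a=-3 b=-29/15 c=4/5 d=-4/45
S(1) = -2/5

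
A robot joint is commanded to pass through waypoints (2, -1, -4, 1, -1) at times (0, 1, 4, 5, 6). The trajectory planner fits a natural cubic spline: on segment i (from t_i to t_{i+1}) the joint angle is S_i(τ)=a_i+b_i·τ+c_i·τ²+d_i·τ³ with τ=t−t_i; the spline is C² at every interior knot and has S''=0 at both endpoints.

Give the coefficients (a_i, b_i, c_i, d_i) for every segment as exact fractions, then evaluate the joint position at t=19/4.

  seg 0: a=2 b=-605/212 c=0 d=-31/212
  seg 1: a=-1 b=-349/106 c=-93/212 d=85/212
  seg 2: a=-4 b=1039/212 c=168/53 d=-651/212
  seg 3: a=1 b=215/106 c=-1281/212 d=427/212
S(19/4) = 2215/13568

Δ: Δ0=-3, Δ1=-1, Δ2=5, Δ3=-2
row 1: diag=8, rhs=12; c'=3/8, d'=3/2
row 2: denom=8−3·3/8=55/8; d'=(36−3·3/2)/(55/8)=252/55
row 3: denom=4−1·8/55=212/55; d'=(-42−1·252/55)/(212/55)=-1281/106
back: M3=-1281/106
back: M2=252/55−8/55·-1281/106=336/53
back: M1=3/2−3/8·336/53=-93/106
M: M0=0, M1=-93/106, M2=336/53, M3=-1281/106, M4=0
seg 0: a=2, c=M0/2=0, d=(M1−M0)/(6·1)=-31/212, b=Δ0−h0·(2M0+M1)/6=-605/212
seg 1: a=-1, c=M1/2=-93/212, d=(M2−M1)/(6·3)=85/212, b=Δ1−h1·(2M1+M2)/6=-349/106
seg 2: a=-4, c=M2/2=168/53, d=(M3−M2)/(6·1)=-651/212, b=Δ2−h2·(2M2+M3)/6=1039/212
seg 3: a=1, c=M3/2=-1281/212, d=(M4−M3)/(6·1)=427/212, b=Δ3−h3·(2M3+M4)/6=215/106
t_q=19/4 → seg 2, τ=3/4; S=-4+1039/212·τ+168/53·τ²+-651/212·τ³=2215/13568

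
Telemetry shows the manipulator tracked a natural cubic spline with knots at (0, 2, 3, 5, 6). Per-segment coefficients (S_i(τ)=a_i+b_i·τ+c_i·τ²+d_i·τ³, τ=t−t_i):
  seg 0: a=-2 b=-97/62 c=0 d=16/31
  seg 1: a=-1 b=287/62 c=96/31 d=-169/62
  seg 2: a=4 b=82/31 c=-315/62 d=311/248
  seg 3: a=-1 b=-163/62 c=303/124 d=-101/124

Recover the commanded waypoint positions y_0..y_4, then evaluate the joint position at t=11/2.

y_0 = S_0(0) = a_0 = -2
y_1 = S_1(0) = a_1 = -1
y_2 = S_2(0) = a_2 = 4
y_3 = S_3(0) = a_3 = -1
y_4 = S_3(1) = -2
t_q=11/2 is in segment 3 (τ=1/2); S_3(τ)=-1791/992

y_0=-2 y_1=-1 y_2=4 y_3=-1 y_4=-2
S(11/2) = -1791/992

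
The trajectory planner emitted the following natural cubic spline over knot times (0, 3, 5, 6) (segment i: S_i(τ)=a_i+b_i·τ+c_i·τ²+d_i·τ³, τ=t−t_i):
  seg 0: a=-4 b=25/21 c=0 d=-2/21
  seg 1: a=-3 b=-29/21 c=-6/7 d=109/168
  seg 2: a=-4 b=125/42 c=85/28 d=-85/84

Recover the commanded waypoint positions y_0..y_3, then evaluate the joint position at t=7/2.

y_0=-4 y_1=-3 y_2=-4 y_3=1
S(7/2) = -1713/448

y_0 = S_0(0) = a_0 = -4
y_1 = S_1(0) = a_1 = -3
y_2 = S_2(0) = a_2 = -4
y_3 = S_2(1) = 1
t_q=7/2 is in segment 1 (τ=1/2); S_1(τ)=-1713/448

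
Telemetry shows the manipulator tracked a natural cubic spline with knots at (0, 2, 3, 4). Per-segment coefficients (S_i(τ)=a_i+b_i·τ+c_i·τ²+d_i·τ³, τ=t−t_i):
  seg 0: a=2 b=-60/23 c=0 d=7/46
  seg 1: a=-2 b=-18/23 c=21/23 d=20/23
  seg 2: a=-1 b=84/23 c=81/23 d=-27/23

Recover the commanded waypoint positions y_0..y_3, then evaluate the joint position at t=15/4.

y_0 = S_0(0) = a_0 = 2
y_1 = S_1(0) = a_1 = -2
y_2 = S_2(0) = a_2 = -1
y_3 = S_2(1) = 5
t_q=15/4 is in segment 2 (τ=3/4); S_2(τ)=4747/1472

y_0=2 y_1=-2 y_2=-1 y_3=5
S(15/4) = 4747/1472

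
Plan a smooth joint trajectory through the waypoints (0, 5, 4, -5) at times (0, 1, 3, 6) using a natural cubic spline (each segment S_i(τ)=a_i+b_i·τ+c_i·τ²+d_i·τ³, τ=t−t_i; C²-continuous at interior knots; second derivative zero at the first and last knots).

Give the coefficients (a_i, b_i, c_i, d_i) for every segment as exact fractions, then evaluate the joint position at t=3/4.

  seg 0: a=0 b=165/28 c=0 d=-25/28
  seg 1: a=5 b=45/14 c=-75/28 d=23/56
  seg 2: a=4 b=-18/7 c=-3/14 d=1/42
S(3/4) = 1035/256

Δ: Δ0=5, Δ1=-1/2, Δ2=-3
row 1: diag=6, rhs=-33; c'=1/3, d'=-11/2
row 2: denom=10−2·1/3=28/3; d'=(-15−2·-11/2)/(28/3)=-3/7
back: M2=-3/7
back: M1=-11/2−1/3·-3/7=-75/14
M: M0=0, M1=-75/14, M2=-3/7, M3=0
seg 0: a=0, c=M0/2=0, d=(M1−M0)/(6·1)=-25/28, b=Δ0−h0·(2M0+M1)/6=165/28
seg 1: a=5, c=M1/2=-75/28, d=(M2−M1)/(6·2)=23/56, b=Δ1−h1·(2M1+M2)/6=45/14
seg 2: a=4, c=M2/2=-3/14, d=(M3−M2)/(6·3)=1/42, b=Δ2−h2·(2M2+M3)/6=-18/7
t_q=3/4 → seg 0, τ=3/4; S=0+165/28·τ+0·τ²+-25/28·τ³=1035/256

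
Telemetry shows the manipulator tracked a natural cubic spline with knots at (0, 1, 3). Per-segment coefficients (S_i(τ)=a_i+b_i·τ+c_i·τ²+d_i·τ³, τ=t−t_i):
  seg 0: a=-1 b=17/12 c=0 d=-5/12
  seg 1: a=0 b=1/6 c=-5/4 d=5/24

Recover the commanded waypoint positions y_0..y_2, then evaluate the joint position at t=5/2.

y_0 = S_0(0) = a_0 = -1
y_1 = S_1(0) = a_1 = 0
y_2 = S_1(2) = -3
t_q=5/2 is in segment 1 (τ=3/2); S_1(τ)=-119/64

y_0=-1 y_1=0 y_2=-3
S(5/2) = -119/64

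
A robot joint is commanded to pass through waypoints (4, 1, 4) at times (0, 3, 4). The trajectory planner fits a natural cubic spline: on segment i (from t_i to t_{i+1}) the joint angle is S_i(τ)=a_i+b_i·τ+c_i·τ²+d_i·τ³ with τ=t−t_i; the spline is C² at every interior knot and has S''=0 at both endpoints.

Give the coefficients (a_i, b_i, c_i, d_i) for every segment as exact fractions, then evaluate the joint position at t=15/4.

  seg 0: a=4 b=-5/2 c=0 d=1/6
  seg 1: a=1 b=2 c=3/2 d=-1/2
S(15/4) = 401/128

Δ: Δ0=-1, Δ1=3
row 1: diag=8, rhs=24; c'=1/8, d'=3
back: M1=3
M: M0=0, M1=3, M2=0
seg 0: a=4, c=M0/2=0, d=(M1−M0)/(6·3)=1/6, b=Δ0−h0·(2M0+M1)/6=-5/2
seg 1: a=1, c=M1/2=3/2, d=(M2−M1)/(6·1)=-1/2, b=Δ1−h1·(2M1+M2)/6=2
t_q=15/4 → seg 1, τ=3/4; S=1+2·τ+3/2·τ²+-1/2·τ³=401/128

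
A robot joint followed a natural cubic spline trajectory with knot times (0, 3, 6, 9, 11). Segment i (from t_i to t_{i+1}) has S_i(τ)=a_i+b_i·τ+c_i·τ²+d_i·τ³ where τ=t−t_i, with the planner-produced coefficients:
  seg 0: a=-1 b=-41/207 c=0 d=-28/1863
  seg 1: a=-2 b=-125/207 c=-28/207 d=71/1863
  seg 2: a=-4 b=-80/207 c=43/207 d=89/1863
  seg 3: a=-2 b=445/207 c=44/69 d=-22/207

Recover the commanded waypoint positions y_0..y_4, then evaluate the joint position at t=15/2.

y_0 = S_0(0) = a_0 = -1
y_1 = S_1(0) = a_1 = -2
y_2 = S_2(0) = a_2 = -4
y_3 = S_3(0) = a_3 = -2
y_4 = S_3(2) = 4
t_q=15/2 is in segment 2 (τ=3/2); S_2(τ)=-727/184

y_0=-1 y_1=-2 y_2=-4 y_3=-2 y_4=4
S(15/2) = -727/184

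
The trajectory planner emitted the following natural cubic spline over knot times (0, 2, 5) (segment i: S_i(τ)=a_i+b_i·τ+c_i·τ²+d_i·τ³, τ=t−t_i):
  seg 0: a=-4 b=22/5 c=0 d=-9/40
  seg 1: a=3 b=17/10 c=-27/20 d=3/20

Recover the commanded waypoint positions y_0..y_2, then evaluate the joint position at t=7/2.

y_0=-4 y_1=3 y_2=0
S(7/2) = 483/160

y_0 = S_0(0) = a_0 = -4
y_1 = S_1(0) = a_1 = 3
y_2 = S_1(3) = 0
t_q=7/2 is in segment 1 (τ=3/2); S_1(τ)=483/160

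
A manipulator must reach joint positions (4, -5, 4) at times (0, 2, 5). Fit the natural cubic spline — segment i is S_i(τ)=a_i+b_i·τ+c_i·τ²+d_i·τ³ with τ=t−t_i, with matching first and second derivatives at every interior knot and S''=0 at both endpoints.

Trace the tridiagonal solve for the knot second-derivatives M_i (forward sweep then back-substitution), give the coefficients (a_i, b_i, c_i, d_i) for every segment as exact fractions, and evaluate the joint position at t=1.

  seg 0: a=4 b=-6 c=0 d=3/8
  seg 1: a=-5 b=-3/2 c=9/4 d=-1/4
S(1) = -13/8

Δ: Δ0=-9/2, Δ1=3
row 1: diag=10, rhs=45; c'=3/10, d'=9/2
back: M1=9/2
M: M0=0, M1=9/2, M2=0
seg 0: a=4, c=M0/2=0, d=(M1−M0)/(6·2)=3/8, b=Δ0−h0·(2M0+M1)/6=-6
seg 1: a=-5, c=M1/2=9/4, d=(M2−M1)/(6·3)=-1/4, b=Δ1−h1·(2M1+M2)/6=-3/2
t_q=1 → seg 0, τ=1; S=4+-6·τ+0·τ²+3/8·τ³=-13/8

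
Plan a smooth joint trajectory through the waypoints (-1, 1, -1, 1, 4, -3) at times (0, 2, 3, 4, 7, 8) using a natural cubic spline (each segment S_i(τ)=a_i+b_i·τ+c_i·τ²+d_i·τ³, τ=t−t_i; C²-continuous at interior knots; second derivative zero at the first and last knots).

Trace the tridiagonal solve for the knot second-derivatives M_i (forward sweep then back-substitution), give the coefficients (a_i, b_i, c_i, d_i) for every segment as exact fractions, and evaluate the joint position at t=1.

Δ: Δ0=1, Δ1=-2, Δ2=2, Δ3=1, Δ4=-7
row 1: diag=6, rhs=-18; c'=1/6, d'=-3
row 2: denom=4−1·1/6=23/6; d'=(24−1·-3)/(23/6)=162/23
row 3: denom=8−1·6/23=178/23; d'=(-6−1·162/23)/(178/23)=-150/89
row 4: denom=8−3·69/178=1217/178; d'=(-48−3·-150/89)/(1217/178)=-7644/1217
back: M4=-7644/1217
back: M3=-150/89−69/178·-7644/1217=912/1217
back: M2=162/23−6/23·912/1217=8334/1217
back: M1=-3−1/6·8334/1217=-5040/1217
M: M0=0, M1=-5040/1217, M2=8334/1217, M3=912/1217, M4=-7644/1217, M5=0
seg 0: a=-1, c=M0/2=0, d=(M1−M0)/(6·2)=-420/1217, b=Δ0−h0·(2M0+M1)/6=2897/1217
seg 1: a=1, c=M1/2=-2520/1217, d=(M2−M1)/(6·1)=2229/1217, b=Δ1−h1·(2M1+M2)/6=-2143/1217
seg 2: a=-1, c=M2/2=4167/1217, d=(M3−M2)/(6·1)=-1237/1217, b=Δ2−h2·(2M2+M3)/6=-496/1217
seg 3: a=1, c=M3/2=456/1217, d=(M4−M3)/(6·3)=-1426/3651, b=Δ3−h3·(2M3+M4)/6=4127/1217
seg 4: a=4, c=M4/2=-3822/1217, d=(M5−M4)/(6·1)=1274/1217, b=Δ4−h4·(2M4+M5)/6=-5971/1217
t_q=1 → seg 0, τ=1; S=-1+2897/1217·τ+0·τ²+-420/1217·τ³=1260/1217

  seg 0: a=-1 b=2897/1217 c=0 d=-420/1217
  seg 1: a=1 b=-2143/1217 c=-2520/1217 d=2229/1217
  seg 2: a=-1 b=-496/1217 c=4167/1217 d=-1237/1217
  seg 3: a=1 b=4127/1217 c=456/1217 d=-1426/3651
  seg 4: a=4 b=-5971/1217 c=-3822/1217 d=1274/1217
S(1) = 1260/1217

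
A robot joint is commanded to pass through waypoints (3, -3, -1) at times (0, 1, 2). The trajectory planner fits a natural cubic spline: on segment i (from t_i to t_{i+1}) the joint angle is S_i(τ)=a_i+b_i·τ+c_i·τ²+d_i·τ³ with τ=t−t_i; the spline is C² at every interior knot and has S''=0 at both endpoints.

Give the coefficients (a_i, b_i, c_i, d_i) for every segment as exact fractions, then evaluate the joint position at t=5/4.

  seg 0: a=3 b=-8 c=0 d=2
  seg 1: a=-3 b=-2 c=6 d=-2
S(5/4) = -101/32

Δ: Δ0=-6, Δ1=2
row 1: diag=4, rhs=48; c'=1/4, d'=12
back: M1=12
M: M0=0, M1=12, M2=0
seg 0: a=3, c=M0/2=0, d=(M1−M0)/(6·1)=2, b=Δ0−h0·(2M0+M1)/6=-8
seg 1: a=-3, c=M1/2=6, d=(M2−M1)/(6·1)=-2, b=Δ1−h1·(2M1+M2)/6=-2
t_q=5/4 → seg 1, τ=1/4; S=-3+-2·τ+6·τ²+-2·τ³=-101/32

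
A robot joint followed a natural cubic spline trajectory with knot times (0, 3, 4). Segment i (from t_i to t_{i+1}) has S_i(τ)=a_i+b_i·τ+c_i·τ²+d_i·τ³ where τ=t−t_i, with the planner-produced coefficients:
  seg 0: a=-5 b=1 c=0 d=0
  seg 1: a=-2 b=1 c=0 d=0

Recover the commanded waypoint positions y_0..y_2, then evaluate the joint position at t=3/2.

y_0=-5 y_1=-2 y_2=-1
S(3/2) = -7/2

y_0 = S_0(0) = a_0 = -5
y_1 = S_1(0) = a_1 = -2
y_2 = S_1(1) = -1
t_q=3/2 is in segment 0 (τ=3/2); S_0(τ)=-7/2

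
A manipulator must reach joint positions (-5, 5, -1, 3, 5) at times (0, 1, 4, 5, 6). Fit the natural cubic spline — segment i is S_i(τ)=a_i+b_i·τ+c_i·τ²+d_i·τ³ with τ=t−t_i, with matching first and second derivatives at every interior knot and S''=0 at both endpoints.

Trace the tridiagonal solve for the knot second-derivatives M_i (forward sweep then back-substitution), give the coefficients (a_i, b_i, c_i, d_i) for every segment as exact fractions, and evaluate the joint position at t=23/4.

Δ: Δ0=10, Δ1=-2, Δ2=4, Δ3=2
row 1: diag=8, rhs=-72; c'=3/8, d'=-9
row 2: denom=8−3·3/8=55/8; d'=(36−3·-9)/(55/8)=504/55
row 3: denom=4−1·8/55=212/55; d'=(-12−1·504/55)/(212/55)=-291/53
back: M3=-291/53
back: M2=504/55−8/55·-291/53=528/53
back: M1=-9−3/8·528/53=-675/53
M: M0=0, M1=-675/53, M2=528/53, M3=-291/53, M4=0
seg 0: a=-5, c=M0/2=0, d=(M1−M0)/(6·1)=-225/106, b=Δ0−h0·(2M0+M1)/6=1285/106
seg 1: a=5, c=M1/2=-675/106, d=(M2−M1)/(6·3)=401/318, b=Δ1−h1·(2M1+M2)/6=305/53
seg 2: a=-1, c=M2/2=264/53, d=(M3−M2)/(6·1)=-273/106, b=Δ2−h2·(2M2+M3)/6=169/106
seg 3: a=3, c=M3/2=-291/106, d=(M4−M3)/(6·1)=97/106, b=Δ3−h3·(2M3+M4)/6=203/53
t_q=23/4 → seg 3, τ=3/4; S=3+203/53·τ+-291/106·τ²+97/106·τ³=31983/6784

  seg 0: a=-5 b=1285/106 c=0 d=-225/106
  seg 1: a=5 b=305/53 c=-675/106 d=401/318
  seg 2: a=-1 b=169/106 c=264/53 d=-273/106
  seg 3: a=3 b=203/53 c=-291/106 d=97/106
S(23/4) = 31983/6784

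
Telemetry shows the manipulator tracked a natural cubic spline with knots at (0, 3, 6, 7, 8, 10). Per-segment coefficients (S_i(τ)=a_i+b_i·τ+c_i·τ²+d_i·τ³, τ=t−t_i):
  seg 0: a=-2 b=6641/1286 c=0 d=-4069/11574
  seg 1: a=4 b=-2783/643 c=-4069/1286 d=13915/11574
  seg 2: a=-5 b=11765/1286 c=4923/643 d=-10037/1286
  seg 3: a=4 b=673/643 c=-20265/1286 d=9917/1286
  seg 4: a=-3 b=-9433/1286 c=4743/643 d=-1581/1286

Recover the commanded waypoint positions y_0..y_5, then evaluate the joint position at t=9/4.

y_0 = S_0(0) = a_0 = -2
y_1 = S_1(0) = a_1 = 4
y_2 = S_2(0) = a_2 = -5
y_3 = S_3(0) = a_3 = 4
y_4 = S_4(0) = a_4 = -3
y_5 = S_4(2) = 2
t_q=9/4 is in segment 0 (τ=9/4); S_0(τ)=462107/82304

y_0=-2 y_1=4 y_2=-5 y_3=4 y_4=-3 y_5=2
S(9/4) = 462107/82304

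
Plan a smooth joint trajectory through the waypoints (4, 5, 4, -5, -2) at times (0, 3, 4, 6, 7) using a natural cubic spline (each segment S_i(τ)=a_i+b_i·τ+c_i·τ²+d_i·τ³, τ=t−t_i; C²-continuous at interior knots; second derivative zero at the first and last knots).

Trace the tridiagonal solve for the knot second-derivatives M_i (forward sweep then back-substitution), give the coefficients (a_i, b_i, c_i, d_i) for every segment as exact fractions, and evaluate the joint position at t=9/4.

Δ: Δ0=1/3, Δ1=-1, Δ2=-9/2, Δ3=3
row 1: diag=8, rhs=-8; c'=1/8, d'=-1
row 2: denom=6−1·1/8=47/8; d'=(-21−1·-1)/(47/8)=-160/47
row 3: denom=6−2·16/47=250/47; d'=(45−2·-160/47)/(250/47)=487/50
back: M3=487/50
back: M2=-160/47−16/47·487/50=-168/25
back: M1=-1−1/8·-168/25=-4/25
M: M0=0, M1=-4/25, M2=-168/25, M3=487/50, M4=0
seg 0: a=4, c=M0/2=0, d=(M1−M0)/(6·3)=-2/225, b=Δ0−h0·(2M0+M1)/6=31/75
seg 1: a=5, c=M1/2=-2/25, d=(M2−M1)/(6·1)=-82/75, b=Δ1−h1·(2M1+M2)/6=13/75
seg 2: a=4, c=M2/2=-84/25, d=(M3−M2)/(6·2)=823/600, b=Δ2−h2·(2M2+M3)/6=-49/15
seg 3: a=-5, c=M3/2=487/100, d=(M4−M3)/(6·1)=-487/300, b=Δ3−h3·(2M3+M4)/6=-37/150
t_q=9/4 → seg 0, τ=9/4; S=4+31/75·τ+0·τ²+-2/225·τ³=3863/800

  seg 0: a=4 b=31/75 c=0 d=-2/225
  seg 1: a=5 b=13/75 c=-2/25 d=-82/75
  seg 2: a=4 b=-49/15 c=-84/25 d=823/600
  seg 3: a=-5 b=-37/150 c=487/100 d=-487/300
S(9/4) = 3863/800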